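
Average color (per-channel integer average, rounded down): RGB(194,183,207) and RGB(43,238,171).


Midpoint: each channel = ⌊(C₁+C₂)/2⌋
R: ⌊(194+43)/2⌋ = 118
G: ⌊(183+238)/2⌋ = 210
B: ⌊(207+171)/2⌋ = 189
= RGB(118, 210, 189)


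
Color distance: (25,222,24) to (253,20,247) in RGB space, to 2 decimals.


d = √[(R₁-R₂)² + (G₁-G₂)² + (B₁-B₂)²]
d = √[(25-253)² + (222-20)² + (24-247)²]
d = √[51984 + 40804 + 49729]
d = √142517
d ≈ 377.51


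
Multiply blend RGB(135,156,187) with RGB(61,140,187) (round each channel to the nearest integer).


Multiply: C = A×B/255, rounded to nearest integer
R: 135×61/255 = 8235/255 ≈ 32.294 → 32
G: 156×140/255 = 21840/255 ≈ 85.647 → 86
B: 187×187/255 = 34969/255 ≈ 137.133 → 137
= RGB(32, 86, 137)


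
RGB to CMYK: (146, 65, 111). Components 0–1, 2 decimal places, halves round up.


R'=146/255≈0.5725, G'=65/255≈0.2549, B'=111/255≈0.4353
K = 1 - max(R',G',B') = 1 - 146/255 = 109/255 = 0.42745… → 0.43
(1-R'-K)/(1-K) simplifies to (max-R)/max with max = 146:
C = (146-146)/146 = 0/146 = 0 → 0.00
M = (146-65)/146 = 81/146 = 0.55479… → 0.55
Y = (146-111)/146 = 35/146 = 0.23972… → 0.24
= CMYK(0.00, 0.55, 0.24, 0.43)


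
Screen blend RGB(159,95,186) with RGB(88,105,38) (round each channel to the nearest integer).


Screen: C = 255 - (255-A)×(255-B)/255, rounded to nearest integer
R: 255 - (255-159)×(255-88)/255 = 255 - 16032/255 ≈ 255 - 62.871 = 192.129 → 192
G: 255 - (255-95)×(255-105)/255 = 255 - 24000/255 ≈ 255 - 94.118 = 160.882 → 161
B: 255 - (255-186)×(255-38)/255 = 255 - 14973/255 ≈ 255 - 58.718 = 196.282 → 196
= RGB(192, 161, 196)


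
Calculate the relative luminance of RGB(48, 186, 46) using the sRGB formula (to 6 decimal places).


Linearize each channel (sRGB transfer function): c = v/255; c_lin = c/12.92 if c ≤ 0.04045, else ((c+0.055)/1.055)^2.4
  R: 48/255 ≈ 0.188235 > 0.04045 → ((0.188235+0.055)/1.055)^2.4 ≈ 0.029557
  G: 186/255 ≈ 0.729412 > 0.04045 → ((0.729412+0.055)/1.055)^2.4 ≈ 0.491021
  B: 46/255 ≈ 0.180392 > 0.04045 → ((0.180392+0.055)/1.055)^2.4 ≈ 0.027321
R_lin = 0.029557, G_lin = 0.491021, B_lin = 0.027321
L = 0.2126×R + 0.7152×G + 0.0722×B
L = 0.2126×0.029557 + 0.7152×0.491021 + 0.0722×0.027321
L ≈ 0.359434


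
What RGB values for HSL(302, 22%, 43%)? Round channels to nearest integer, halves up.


H=302°, S=0.22, L=0.43
C = (1-|2L-1|)×S = (1-|-0.14|)×0.22 = 0.1892
H' = H/60 = 302/60 ≈ 5.0333; X = C×(1-|H' mod 2 - 1|) ≈ 0.1829
m = L - C/2 = 0.43 - 0.0946 = 0.3354
Sector ⌊H'⌋ = 5 → (R',G',B') = (0.1892, 0.0, ≈0.1829)
RGB = ((R'+m)×255, (G'+m)×255, (B'+m)×255) = (133.773, 85.527, 132.1648)
Round half up → RGB(134, 86, 132)


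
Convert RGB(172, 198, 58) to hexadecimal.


R = 172 → AC (hex)
G = 198 → C6 (hex)
B = 58 → 3A (hex)
Hex = #ACC63A


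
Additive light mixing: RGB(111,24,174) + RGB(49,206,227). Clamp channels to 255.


Additive: each channel = min(255, C₁+C₂)
R: 111+49 = 160 → 160
G: 24+206 = 230 → 230
B: 174+227 = 401 → 255
= RGB(160, 230, 255)


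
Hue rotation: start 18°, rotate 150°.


New hue = (H + rotation) mod 360
New hue = (18 + 150) mod 360
= 168 mod 360
= 168°


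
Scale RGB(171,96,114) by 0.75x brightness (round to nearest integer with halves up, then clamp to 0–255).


Multiply each channel by 0.75, round half up, clamp to [0, 255]
R: 171×0.75 = 128.25 → round → 128
G: 96×0.75 = 72
B: 114×0.75 = 85.5 → round → 86
= RGB(128, 72, 86)


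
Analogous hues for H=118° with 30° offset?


Base hue: 118°
Left analog: (118 - 30) mod 360 = 88°
Right analog: (118 + 30) mod 360 = 148°
Analogous hues = 88° and 148°


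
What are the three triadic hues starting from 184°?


Triadic: equally spaced at 120° intervals
H1 = 184°
H2 = (184 + 120) mod 360 = 304°
H3 = (184 + 240) mod 360 = 64°
Triadic = 184°, 304°, 64°


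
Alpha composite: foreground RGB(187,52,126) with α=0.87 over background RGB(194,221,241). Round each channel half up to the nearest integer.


C = α×F + (1-α)×B, with 1-α = 0.13
R: 0.87×187 + 0.13×194 = 162.69 + 25.22 = 187.91 → 188
G: 0.87×52 + 0.13×221 = 45.24 + 28.73 = 73.97 → 74
B: 0.87×126 + 0.13×241 = 109.62 + 31.33 = 140.95 → 141
= RGB(188, 74, 141)


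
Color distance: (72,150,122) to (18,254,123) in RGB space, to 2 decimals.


d = √[(R₁-R₂)² + (G₁-G₂)² + (B₁-B₂)²]
d = √[(72-18)² + (150-254)² + (122-123)²]
d = √[2916 + 10816 + 1]
d = √13733
d ≈ 117.19


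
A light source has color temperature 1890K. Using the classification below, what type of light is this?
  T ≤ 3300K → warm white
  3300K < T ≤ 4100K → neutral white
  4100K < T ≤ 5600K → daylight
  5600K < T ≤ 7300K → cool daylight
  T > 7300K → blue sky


Temperature: 1890K
1890K ≤ 3300K → warm white
Classification: warm white


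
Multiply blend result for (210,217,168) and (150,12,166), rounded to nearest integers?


Multiply: C = A×B/255, rounded to nearest integer
R: 210×150/255 = 31500/255 ≈ 123.529 → 124
G: 217×12/255 = 2604/255 ≈ 10.212 → 10
B: 168×166/255 = 27888/255 ≈ 109.365 → 109
= RGB(124, 10, 109)


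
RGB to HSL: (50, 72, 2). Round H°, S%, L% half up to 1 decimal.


Normalize: R'=50/255≈0.1961, G'=72/255≈0.2824, B'=2/255≈0.0078
Max=72/255, Min=2/255, Δ=Max-Min=70/255
L = (Max+Min)/2 = (72+2)/510 = 74/510 = 0.14509… → L = 14.5%
L ≤ 0.5 → S = Δ/(Max+Min) = 70/(72+2) = 70/74 = 0.94594… → S = 94.6%
(the 1/255 factors cancel in S and H, so raw channel differences can be used)
Max is G' → H = 60 × ((B-R)/Δ + 2) = 60 × ((2-50)/70 + 2)
  -48/70 + 2 = -0.6857… + 2 = 1.3142…
  H = 60 × 1.3142… = 78.857…° → H = 78.9°
= HSL(78.9°, 94.6%, 14.5%)


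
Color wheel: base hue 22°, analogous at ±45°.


Base hue: 22°
Left analog: (22 - 45) mod 360 = 337°
Right analog: (22 + 45) mod 360 = 67°
Analogous hues = 337° and 67°


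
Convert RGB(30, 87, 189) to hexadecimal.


R = 30 → 1E (hex)
G = 87 → 57 (hex)
B = 189 → BD (hex)
Hex = #1E57BD


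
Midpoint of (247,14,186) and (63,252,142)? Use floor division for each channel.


Midpoint: each channel = ⌊(C₁+C₂)/2⌋
R: ⌊(247+63)/2⌋ = 155
G: ⌊(14+252)/2⌋ = 133
B: ⌊(186+142)/2⌋ = 164
= RGB(155, 133, 164)


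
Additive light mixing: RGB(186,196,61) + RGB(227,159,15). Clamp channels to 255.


Additive: each channel = min(255, C₁+C₂)
R: 186+227 = 413 → 255
G: 196+159 = 355 → 255
B: 61+15 = 76 → 76
= RGB(255, 255, 76)


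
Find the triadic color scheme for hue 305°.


Triadic: equally spaced at 120° intervals
H1 = 305°
H2 = (305 + 120) mod 360 = 65°
H3 = (305 + 240) mod 360 = 185°
Triadic = 305°, 65°, 185°


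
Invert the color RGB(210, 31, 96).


Invert: (255-R, 255-G, 255-B)
R: 255-210 = 45
G: 255-31 = 224
B: 255-96 = 159
= RGB(45, 224, 159)


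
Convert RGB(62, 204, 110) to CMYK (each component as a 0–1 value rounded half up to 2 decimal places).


R'=62/255≈0.2431, G'=204/255≈0.8000, B'=110/255≈0.4314
K = 1 - max(R',G',B') = 1 - 204/255 = 51/255 = 0.2 → 0.20
(1-R'-K)/(1-K) simplifies to (max-R)/max with max = 204:
C = (204-62)/204 = 142/204 = 0.69607… → 0.70
M = (204-204)/204 = 0/204 = 0 → 0.00
Y = (204-110)/204 = 94/204 = 0.46078… → 0.46
= CMYK(0.70, 0.00, 0.46, 0.20)


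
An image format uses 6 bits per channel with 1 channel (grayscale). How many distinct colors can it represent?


Total bits = 6 bits/channel × 1 channels = 6 bits
Distinct colors = 2^6
= 64 colors


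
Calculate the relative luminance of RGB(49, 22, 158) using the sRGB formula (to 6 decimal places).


Linearize each channel (sRGB transfer function): c = v/255; c_lin = c/12.92 if c ≤ 0.04045, else ((c+0.055)/1.055)^2.4
  R: 49/255 ≈ 0.192157 > 0.04045 → ((0.192157+0.055)/1.055)^2.4 ≈ 0.030713
  G: 22/255 ≈ 0.086275 > 0.04045 → ((0.086275+0.055)/1.055)^2.4 ≈ 0.008023
  B: 158/255 ≈ 0.619608 > 0.04045 → ((0.619608+0.055)/1.055)^2.4 ≈ 0.341914
R_lin = 0.030713, G_lin = 0.008023, B_lin = 0.341914
L = 0.2126×R + 0.7152×G + 0.0722×B
L = 0.2126×0.030713 + 0.7152×0.008023 + 0.0722×0.341914
L ≈ 0.036954


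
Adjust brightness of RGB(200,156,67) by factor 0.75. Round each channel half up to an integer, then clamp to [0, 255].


Multiply each channel by 0.75, round half up, clamp to [0, 255]
R: 200×0.75 = 150
G: 156×0.75 = 117
B: 67×0.75 = 50.25 → round → 50
= RGB(150, 117, 50)


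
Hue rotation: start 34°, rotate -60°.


New hue = (H + rotation) mod 360
New hue = (34 -60) mod 360
= -26 mod 360
= 334°


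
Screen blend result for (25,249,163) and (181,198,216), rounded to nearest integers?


Screen: C = 255 - (255-A)×(255-B)/255, rounded to nearest integer
R: 255 - (255-25)×(255-181)/255 = 255 - 17020/255 ≈ 255 - 66.745 = 188.255 → 188
G: 255 - (255-249)×(255-198)/255 = 255 - 342/255 ≈ 255 - 1.341 = 253.659 → 254
B: 255 - (255-163)×(255-216)/255 = 255 - 3588/255 ≈ 255 - 14.071 = 240.929 → 241
= RGB(188, 254, 241)


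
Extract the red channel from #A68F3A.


Color: #A68F3A
R = A6 = 166
G = 8F = 143
B = 3A = 58
Red = 166


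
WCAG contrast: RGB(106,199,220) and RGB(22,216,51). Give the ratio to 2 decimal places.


Linearize each sRGB channel c=v/255: c/12.92 if c ≤ 0.04045 else ((c+0.055)/1.055)^2.4
L = 0.2126×R_lin + 0.7152×G_lin + 0.0722×B_lin
Color 1 (106,199,220):
  R=106: 106/255≈0.4157 > 0.04045 → ((0.4157+0.055)/1.055)^2.4 ≈ 0.14413
  G=199: 199/255≈0.7804 > 0.04045 → ((0.7804+0.055)/1.055)^2.4 ≈ 0.57112
  B=220: 220/255≈0.8627 > 0.04045 → ((0.8627+0.055)/1.055)^2.4 ≈ 0.71569
  L1 = 0.2126×0.14413 + 0.7152×0.57112 + 0.0722×0.71569 ≈ 0.49078
Color 2 (22,216,51):
  R=22: 22/255≈0.0863 > 0.04045 → ((0.0863+0.055)/1.055)^2.4 ≈ 0.00802
  G=216: 216/255≈0.8471 > 0.04045 → ((0.8471+0.055)/1.055)^2.4 ≈ 0.68669
  B=51: 51/255≈0.2000 > 0.04045 → ((0.2000+0.055)/1.055)^2.4 ≈ 0.03310
  L2 = 0.2126×0.00802 + 0.7152×0.68669 + 0.0722×0.03310 ≈ 0.49521
Lighter = 0.49521, Darker = 0.49078
Ratio = (L_lighter + 0.05) / (L_darker + 0.05)
Ratio = (0.49521 + 0.05) / (0.49078 + 0.05) = 0.54521 / 0.54078 ≈ 1.0082
Ratio ≈ 1.01:1


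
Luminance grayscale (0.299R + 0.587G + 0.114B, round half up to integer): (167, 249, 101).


Gray = 0.299×R + 0.587×G + 0.114×B
Gray = 0.299×167 + 0.587×249 + 0.114×101
Gray = 49.933 + 146.163 + 11.514
Gray = 207.610 → round half up → 208
Gray = 208


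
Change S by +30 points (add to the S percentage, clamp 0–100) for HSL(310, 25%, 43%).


Original S = 25%
Adjustment = +30 percentage points
New S = 25 + (30) = 55
Clamp to [0, 100] → 55
= HSL(310°, 55%, 43%)


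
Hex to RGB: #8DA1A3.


8D → 141 (R)
A1 → 161 (G)
A3 → 163 (B)
= RGB(141, 161, 163)


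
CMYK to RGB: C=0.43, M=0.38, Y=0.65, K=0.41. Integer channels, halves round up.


R = 255 × (1-C) × (1-K) = 255 × 0.57 × 0.59 = 85.7565 → 86
G = 255 × (1-M) × (1-K) = 255 × 0.62 × 0.59 = 93.279 → 93
B = 255 × (1-Y) × (1-K) = 255 × 0.35 × 0.59 = 52.6575 → 53
= RGB(86, 93, 53)


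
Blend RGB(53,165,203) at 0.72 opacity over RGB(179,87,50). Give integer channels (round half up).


C = α×F + (1-α)×B, with 1-α = 0.28
R: 0.72×53 + 0.28×179 = 38.16 + 50.12 = 88.28 → 88
G: 0.72×165 + 0.28×87 = 118.80 + 24.36 = 143.16 → 143
B: 0.72×203 + 0.28×50 = 146.16 + 14.00 = 160.16 → 160
= RGB(88, 143, 160)


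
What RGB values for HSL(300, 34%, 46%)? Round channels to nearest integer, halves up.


H=300°, S=0.34, L=0.46
C = (1-|2L-1|)×S = (1-|-0.08|)×0.34 = 0.3128
H' = H/60 = 300/60 ≈ 5.0000; X = C×(1-|H' mod 2 - 1|) = 0.3128
m = L - C/2 = 0.46 - 0.1564 = 0.3036
Sector ⌊H'⌋ = 5 → (R',G',B') = (0.3128, 0.0, 0.3128)
RGB = ((R'+m)×255, (G'+m)×255, (B'+m)×255) = (157.182, 77.418, 157.182)
Round half up → RGB(157, 77, 157)


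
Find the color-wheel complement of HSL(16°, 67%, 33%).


Complement = opposite side of color wheel = hue + 180°
H' = (16 + 180) mod 360 = 196°
S and L unchanged.
= HSL(196°, 67%, 33%)


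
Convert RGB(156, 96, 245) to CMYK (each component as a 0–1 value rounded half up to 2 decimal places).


R'=156/255≈0.6118, G'=96/255≈0.3765, B'=245/255≈0.9608
K = 1 - max(R',G',B') = 1 - 245/255 = 10/255 = 0.03921… → 0.04
(1-R'-K)/(1-K) simplifies to (max-R)/max with max = 245:
C = (245-156)/245 = 89/245 = 0.36326… → 0.36
M = (245-96)/245 = 149/245 = 0.60816… → 0.61
Y = (245-245)/245 = 0/245 = 0 → 0.00
= CMYK(0.36, 0.61, 0.00, 0.04)


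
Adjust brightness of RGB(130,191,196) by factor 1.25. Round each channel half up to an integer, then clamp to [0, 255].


Multiply each channel by 1.25, round half up, clamp to [0, 255]
R: 130×1.25 = 162.5 → round → 163
G: 191×1.25 = 238.75 → round → 239
B: 196×1.25 = 245
= RGB(163, 239, 245)


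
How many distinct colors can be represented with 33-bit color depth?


Colors = 2^bits = 2^33
= 8,589,934,592 colors


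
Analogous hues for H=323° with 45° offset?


Base hue: 323°
Left analog: (323 - 45) mod 360 = 278°
Right analog: (323 + 45) mod 360 = 8°
Analogous hues = 278° and 8°


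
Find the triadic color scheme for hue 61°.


Triadic: equally spaced at 120° intervals
H1 = 61°
H2 = (61 + 120) mod 360 = 181°
H3 = (61 + 240) mod 360 = 301°
Triadic = 61°, 181°, 301°


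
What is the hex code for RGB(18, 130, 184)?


R = 18 → 12 (hex)
G = 130 → 82 (hex)
B = 184 → B8 (hex)
Hex = #1282B8


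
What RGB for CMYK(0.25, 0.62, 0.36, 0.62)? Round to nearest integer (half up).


R = 255 × (1-C) × (1-K) = 255 × 0.75 × 0.38 = 72.675 → 73
G = 255 × (1-M) × (1-K) = 255 × 0.38 × 0.38 = 36.822 → 37
B = 255 × (1-Y) × (1-K) = 255 × 0.64 × 0.38 = 62.016 → 62
= RGB(73, 37, 62)


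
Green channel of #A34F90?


Color: #A34F90
R = A3 = 163
G = 4F = 79
B = 90 = 144
Green = 79


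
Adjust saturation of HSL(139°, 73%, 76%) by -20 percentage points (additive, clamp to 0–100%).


Original S = 73%
Adjustment = -20 percentage points
New S = 73 + (-20) = 53
Clamp to [0, 100] → 53
= HSL(139°, 53%, 76%)


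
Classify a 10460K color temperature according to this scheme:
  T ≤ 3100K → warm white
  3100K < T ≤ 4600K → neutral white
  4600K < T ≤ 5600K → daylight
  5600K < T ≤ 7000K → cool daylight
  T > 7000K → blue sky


Temperature: 10460K
10460K > 7000K → blue sky
Classification: blue sky


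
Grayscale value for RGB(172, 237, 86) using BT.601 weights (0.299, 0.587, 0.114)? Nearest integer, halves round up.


Gray = 0.299×R + 0.587×G + 0.114×B
Gray = 0.299×172 + 0.587×237 + 0.114×86
Gray = 51.428 + 139.119 + 9.804
Gray = 200.351 → round half up → 200
Gray = 200


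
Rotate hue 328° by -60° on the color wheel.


New hue = (H + rotation) mod 360
New hue = (328 -60) mod 360
= 268 mod 360
= 268°


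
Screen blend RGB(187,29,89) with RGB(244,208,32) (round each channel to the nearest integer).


Screen: C = 255 - (255-A)×(255-B)/255, rounded to nearest integer
R: 255 - (255-187)×(255-244)/255 = 255 - 748/255 ≈ 255 - 2.933 = 252.067 → 252
G: 255 - (255-29)×(255-208)/255 = 255 - 10622/255 ≈ 255 - 41.655 = 213.345 → 213
B: 255 - (255-89)×(255-32)/255 = 255 - 37018/255 ≈ 255 - 145.169 = 109.831 → 110
= RGB(252, 213, 110)


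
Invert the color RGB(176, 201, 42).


Invert: (255-R, 255-G, 255-B)
R: 255-176 = 79
G: 255-201 = 54
B: 255-42 = 213
= RGB(79, 54, 213)


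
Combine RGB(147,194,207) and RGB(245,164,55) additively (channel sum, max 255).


Additive: each channel = min(255, C₁+C₂)
R: 147+245 = 392 → 255
G: 194+164 = 358 → 255
B: 207+55 = 262 → 255
= RGB(255, 255, 255)


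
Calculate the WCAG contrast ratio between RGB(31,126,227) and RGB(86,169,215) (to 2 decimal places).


Linearize each sRGB channel c=v/255: c/12.92 if c ≤ 0.04045 else ((c+0.055)/1.055)^2.4
L = 0.2126×R_lin + 0.7152×G_lin + 0.0722×B_lin
Color 1 (31,126,227):
  R=31: 31/255≈0.1216 > 0.04045 → ((0.1216+0.055)/1.055)^2.4 ≈ 0.01370
  G=126: 126/255≈0.4941 > 0.04045 → ((0.4941+0.055)/1.055)^2.4 ≈ 0.20864
  B=227: 227/255≈0.8902 > 0.04045 → ((0.8902+0.055)/1.055)^2.4 ≈ 0.76815
  L1 = 0.2126×0.01370 + 0.7152×0.20864 + 0.0722×0.76815 ≈ 0.20759
Color 2 (86,169,215):
  R=86: 86/255≈0.3373 > 0.04045 → ((0.3373+0.055)/1.055)^2.4 ≈ 0.09306
  G=169: 169/255≈0.6627 > 0.04045 → ((0.6627+0.055)/1.055)^2.4 ≈ 0.39676
  B=215: 215/255≈0.8431 > 0.04045 → ((0.8431+0.055)/1.055)^2.4 ≈ 0.67954
  L2 = 0.2126×0.09306 + 0.7152×0.39676 + 0.0722×0.67954 ≈ 0.35261
Lighter = 0.35261, Darker = 0.20759
Ratio = (L_lighter + 0.05) / (L_darker + 0.05)
Ratio = (0.35261 + 0.05) / (0.20759 + 0.05) = 0.40261 / 0.25759 ≈ 1.5630
Ratio ≈ 1.56:1


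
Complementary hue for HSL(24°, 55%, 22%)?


Complement = opposite side of color wheel = hue + 180°
H' = (24 + 180) mod 360 = 204°
S and L unchanged.
= HSL(204°, 55%, 22%)


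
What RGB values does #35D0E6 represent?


35 → 53 (R)
D0 → 208 (G)
E6 → 230 (B)
= RGB(53, 208, 230)


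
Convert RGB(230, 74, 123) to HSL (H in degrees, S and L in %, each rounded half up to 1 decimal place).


Normalize: R'=230/255≈0.9020, G'=74/255≈0.2902, B'=123/255≈0.4824
Max=230/255, Min=74/255, Δ=Max-Min=156/255
L = (Max+Min)/2 = (230+74)/510 = 304/510 = 0.59607… → L = 59.6%
L > 0.5 → S = Δ/(2-Max-Min) = 156/(510-230-74) = 156/206 = 0.75728… → S = 75.7%
(the 1/255 factors cancel in S and H, so raw channel differences can be used)
Max is R' → H = 60 × (((G-B)/Δ) mod 6) = 60 × (((74-123)/156) mod 6)
  (-49)/156 = -0.3141…; negative, so add 6 → 5.6858…
  H = 60 × 5.6858… = 341.153…° → H = 341.2°
= HSL(341.2°, 75.7%, 59.6%)


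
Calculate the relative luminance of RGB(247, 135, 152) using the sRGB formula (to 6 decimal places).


Linearize each channel (sRGB transfer function): c = v/255; c_lin = c/12.92 if c ≤ 0.04045, else ((c+0.055)/1.055)^2.4
  R: 247/255 ≈ 0.968627 > 0.04045 → ((0.968627+0.055)/1.055)^2.4 ≈ 0.930111
  G: 135/255 ≈ 0.529412 > 0.04045 → ((0.529412+0.055)/1.055)^2.4 ≈ 0.242281
  B: 152/255 ≈ 0.596078 > 0.04045 → ((0.596078+0.055)/1.055)^2.4 ≈ 0.313989
R_lin = 0.930111, G_lin = 0.242281, B_lin = 0.313989
L = 0.2126×R + 0.7152×G + 0.0722×B
L = 0.2126×0.930111 + 0.7152×0.242281 + 0.0722×0.313989
L ≈ 0.393691


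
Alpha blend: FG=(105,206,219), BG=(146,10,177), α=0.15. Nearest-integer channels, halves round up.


C = α×F + (1-α)×B, with 1-α = 0.85
R: 0.15×105 + 0.85×146 = 15.75 + 124.10 = 139.85 → 140
G: 0.15×206 + 0.85×10 = 30.90 + 8.50 = 39.40 → 39
B: 0.15×219 + 0.85×177 = 32.85 + 150.45 = 183.30 → 183
= RGB(140, 39, 183)


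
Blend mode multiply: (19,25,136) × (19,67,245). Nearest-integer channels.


Multiply: C = A×B/255, rounded to nearest integer
R: 19×19/255 = 361/255 ≈ 1.416 → 1
G: 25×67/255 = 1675/255 ≈ 6.569 → 7
B: 136×245/255 = 33320/255 ≈ 130.667 → 131
= RGB(1, 7, 131)


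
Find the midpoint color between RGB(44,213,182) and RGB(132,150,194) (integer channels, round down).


Midpoint: each channel = ⌊(C₁+C₂)/2⌋
R: ⌊(44+132)/2⌋ = 88
G: ⌊(213+150)/2⌋ = 181
B: ⌊(182+194)/2⌋ = 188
= RGB(88, 181, 188)


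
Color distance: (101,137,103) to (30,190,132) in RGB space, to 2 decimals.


d = √[(R₁-R₂)² + (G₁-G₂)² + (B₁-B₂)²]
d = √[(101-30)² + (137-190)² + (103-132)²]
d = √[5041 + 2809 + 841]
d = √8691
d ≈ 93.23


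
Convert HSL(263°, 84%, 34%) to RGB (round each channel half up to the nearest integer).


H=263°, S=0.84, L=0.34
C = (1-|2L-1|)×S = (1-|-0.32|)×0.84 = 0.5712
H' = H/60 = 263/60 ≈ 4.3833; X = C×(1-|H' mod 2 - 1|) = 0.21896
m = L - C/2 = 0.34 - 0.2856 = 0.0544
Sector ⌊H'⌋ = 4 → (R',G',B') = (0.21896, 0.0, 0.5712)
RGB = ((R'+m)×255, (G'+m)×255, (B'+m)×255) = (69.7068, 13.872, 159.528)
Round half up → RGB(70, 14, 160)


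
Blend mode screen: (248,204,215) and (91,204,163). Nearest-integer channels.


Screen: C = 255 - (255-A)×(255-B)/255, rounded to nearest integer
R: 255 - (255-248)×(255-91)/255 = 255 - 1148/255 ≈ 255 - 4.502 = 250.498 → 250
G: 255 - (255-204)×(255-204)/255 = 255 - 2601/255 ≈ 255 - 10.200 = 244.800 → 245
B: 255 - (255-215)×(255-163)/255 = 255 - 3680/255 ≈ 255 - 14.431 = 240.569 → 241
= RGB(250, 245, 241)


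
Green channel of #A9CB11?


Color: #A9CB11
R = A9 = 169
G = CB = 203
B = 11 = 17
Green = 203


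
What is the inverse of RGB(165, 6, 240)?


Invert: (255-R, 255-G, 255-B)
R: 255-165 = 90
G: 255-6 = 249
B: 255-240 = 15
= RGB(90, 249, 15)


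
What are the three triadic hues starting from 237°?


Triadic: equally spaced at 120° intervals
H1 = 237°
H2 = (237 + 120) mod 360 = 357°
H3 = (237 + 240) mod 360 = 117°
Triadic = 237°, 357°, 117°


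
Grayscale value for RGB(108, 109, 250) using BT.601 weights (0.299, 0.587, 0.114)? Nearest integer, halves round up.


Gray = 0.299×R + 0.587×G + 0.114×B
Gray = 0.299×108 + 0.587×109 + 0.114×250
Gray = 32.292 + 63.983 + 28.500
Gray = 124.775 → round half up → 125
Gray = 125


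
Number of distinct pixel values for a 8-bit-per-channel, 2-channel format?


Total bits = 8 bits/channel × 2 channels = 16 bits
Distinct pixel values = 2^16
= 65,536 pixel values


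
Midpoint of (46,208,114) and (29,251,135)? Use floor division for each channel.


Midpoint: each channel = ⌊(C₁+C₂)/2⌋
R: ⌊(46+29)/2⌋ = 37
G: ⌊(208+251)/2⌋ = 229
B: ⌊(114+135)/2⌋ = 124
= RGB(37, 229, 124)


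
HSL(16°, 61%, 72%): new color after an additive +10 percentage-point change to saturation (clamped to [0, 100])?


Original S = 61%
Adjustment = +10 percentage points
New S = 61 + (10) = 71
Clamp to [0, 100] → 71
= HSL(16°, 71%, 72%)


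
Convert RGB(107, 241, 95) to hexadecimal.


R = 107 → 6B (hex)
G = 241 → F1 (hex)
B = 95 → 5F (hex)
Hex = #6BF15F


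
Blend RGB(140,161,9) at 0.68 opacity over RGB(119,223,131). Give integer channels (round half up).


C = α×F + (1-α)×B, with 1-α = 0.32
R: 0.68×140 + 0.32×119 = 95.20 + 38.08 = 133.28 → 133
G: 0.68×161 + 0.32×223 = 109.48 + 71.36 = 180.84 → 181
B: 0.68×9 + 0.32×131 = 6.12 + 41.92 = 48.04 → 48
= RGB(133, 181, 48)


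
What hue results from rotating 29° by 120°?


New hue = (H + rotation) mod 360
New hue = (29 + 120) mod 360
= 149 mod 360
= 149°


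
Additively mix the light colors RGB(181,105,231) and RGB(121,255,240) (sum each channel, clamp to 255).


Additive: each channel = min(255, C₁+C₂)
R: 181+121 = 302 → 255
G: 105+255 = 360 → 255
B: 231+240 = 471 → 255
= RGB(255, 255, 255)


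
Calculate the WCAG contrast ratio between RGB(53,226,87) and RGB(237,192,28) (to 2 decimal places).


Linearize each sRGB channel c=v/255: c/12.92 if c ≤ 0.04045 else ((c+0.055)/1.055)^2.4
L = 0.2126×R_lin + 0.7152×G_lin + 0.0722×B_lin
Color 1 (53,226,87):
  R=53: 53/255≈0.2078 > 0.04045 → ((0.2078+0.055)/1.055)^2.4 ≈ 0.03560
  G=226: 226/255≈0.8863 > 0.04045 → ((0.8863+0.055)/1.055)^2.4 ≈ 0.76052
  B=87: 87/255≈0.3412 > 0.04045 → ((0.3412+0.055)/1.055)^2.4 ≈ 0.09531
  L1 = 0.2126×0.03560 + 0.7152×0.76052 + 0.0722×0.09531 ≈ 0.55838
Color 2 (237,192,28):
  R=237: 237/255≈0.9294 > 0.04045 → ((0.9294+0.055)/1.055)^2.4 ≈ 0.84687
  G=192: 192/255≈0.7529 > 0.04045 → ((0.7529+0.055)/1.055)^2.4 ≈ 0.52712
  B=28: 28/255≈0.1098 > 0.04045 → ((0.1098+0.055)/1.055)^2.4 ≈ 0.01161
  L2 = 0.2126×0.84687 + 0.7152×0.52712 + 0.0722×0.01161 ≈ 0.55788
Lighter = 0.55838, Darker = 0.55788
Ratio = (L_lighter + 0.05) / (L_darker + 0.05)
Ratio = (0.55838 + 0.05) / (0.55788 + 0.05) = 0.60838 / 0.60788 ≈ 1.0008
Ratio ≈ 1.00:1


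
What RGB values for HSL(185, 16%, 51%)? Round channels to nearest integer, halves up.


H=185°, S=0.16, L=0.51
C = (1-|2L-1|)×S = (1-|0.02|)×0.16 = 0.1568
H' = H/60 = 185/60 ≈ 3.0833; X = C×(1-|H' mod 2 - 1|) ≈ 0.1437
m = L - C/2 = 0.51 - 0.0784 = 0.4316
Sector ⌊H'⌋ = 3 → (R',G',B') = (0.0, ≈0.1437, 0.1568)
RGB = ((R'+m)×255, (G'+m)×255, (B'+m)×255) = (110.058, 146.71, 150.042)
Round half up → RGB(110, 147, 150)


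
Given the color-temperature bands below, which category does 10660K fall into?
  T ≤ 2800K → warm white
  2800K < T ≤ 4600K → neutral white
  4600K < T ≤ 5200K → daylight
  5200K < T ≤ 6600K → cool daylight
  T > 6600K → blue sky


Temperature: 10660K
10660K > 6600K → blue sky
Classification: blue sky


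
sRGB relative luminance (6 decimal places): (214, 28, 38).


Linearize each channel (sRGB transfer function): c = v/255; c_lin = c/12.92 if c ≤ 0.04045, else ((c+0.055)/1.055)^2.4
  R: 214/255 ≈ 0.839216 > 0.04045 → ((0.839216+0.055)/1.055)^2.4 ≈ 0.672443
  G: 28/255 ≈ 0.109804 > 0.04045 → ((0.109804+0.055)/1.055)^2.4 ≈ 0.011612
  B: 38/255 ≈ 0.149020 > 0.04045 → ((0.149020+0.055)/1.055)^2.4 ≈ 0.019382
R_lin = 0.672443, G_lin = 0.011612, B_lin = 0.019382
L = 0.2126×R + 0.7152×G + 0.0722×B
L = 0.2126×0.672443 + 0.7152×0.011612 + 0.0722×0.019382
L ≈ 0.152666


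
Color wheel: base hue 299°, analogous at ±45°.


Base hue: 299°
Left analog: (299 - 45) mod 360 = 254°
Right analog: (299 + 45) mod 360 = 344°
Analogous hues = 254° and 344°


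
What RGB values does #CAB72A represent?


CA → 202 (R)
B7 → 183 (G)
2A → 42 (B)
= RGB(202, 183, 42)


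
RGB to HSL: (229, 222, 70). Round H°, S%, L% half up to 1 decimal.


Normalize: R'=229/255≈0.8980, G'=222/255≈0.8706, B'=70/255≈0.2745
Max=229/255, Min=70/255, Δ=Max-Min=159/255
L = (Max+Min)/2 = (229+70)/510 = 299/510 = 0.58627… → L = 58.6%
L > 0.5 → S = Δ/(2-Max-Min) = 159/(510-229-70) = 159/211 = 0.75355… → S = 75.4%
(the 1/255 factors cancel in S and H, so raw channel differences can be used)
Max is R' → H = 60 × (((G-B)/Δ) mod 6) = 60 × (((222-70)/159) mod 6)
  152/159 = 0.9559…
  H = 60 × 0.9559… = 57.358…° → H = 57.4°
= HSL(57.4°, 75.4%, 58.6%)


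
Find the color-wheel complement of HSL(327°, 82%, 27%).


Complement = opposite side of color wheel = hue + 180°
H' = (327 + 180) mod 360 = 147°
S and L unchanged.
= HSL(147°, 82%, 27%)


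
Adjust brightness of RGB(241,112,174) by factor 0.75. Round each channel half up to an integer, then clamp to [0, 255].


Multiply each channel by 0.75, round half up, clamp to [0, 255]
R: 241×0.75 = 180.75 → round → 181
G: 112×0.75 = 84
B: 174×0.75 = 130.5 → round → 131
= RGB(181, 84, 131)


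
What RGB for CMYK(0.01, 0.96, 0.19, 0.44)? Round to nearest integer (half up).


R = 255 × (1-C) × (1-K) = 255 × 0.99 × 0.56 = 141.372 → 141
G = 255 × (1-M) × (1-K) = 255 × 0.04 × 0.56 = 5.712 → 6
B = 255 × (1-Y) × (1-K) = 255 × 0.81 × 0.56 = 115.668 → 116
= RGB(141, 6, 116)


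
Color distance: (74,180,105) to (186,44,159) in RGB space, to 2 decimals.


d = √[(R₁-R₂)² + (G₁-G₂)² + (B₁-B₂)²]
d = √[(74-186)² + (180-44)² + (105-159)²]
d = √[12544 + 18496 + 2916]
d = √33956
d ≈ 184.27


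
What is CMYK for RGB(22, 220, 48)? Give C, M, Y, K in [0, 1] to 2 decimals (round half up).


R'=22/255≈0.0863, G'=220/255≈0.8627, B'=48/255≈0.1882
K = 1 - max(R',G',B') = 1 - 220/255 = 35/255 = 0.13725… → 0.14
(1-R'-K)/(1-K) simplifies to (max-R)/max with max = 220:
C = (220-22)/220 = 198/220 = 0.9 → 0.90
M = (220-220)/220 = 0/220 = 0 → 0.00
Y = (220-48)/220 = 172/220 = 0.78181… → 0.78
= CMYK(0.90, 0.00, 0.78, 0.14)


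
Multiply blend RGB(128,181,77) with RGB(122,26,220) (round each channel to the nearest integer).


Multiply: C = A×B/255, rounded to nearest integer
R: 128×122/255 = 15616/255 ≈ 61.239 → 61
G: 181×26/255 = 4706/255 ≈ 18.455 → 18
B: 77×220/255 = 16940/255 ≈ 66.431 → 66
= RGB(61, 18, 66)


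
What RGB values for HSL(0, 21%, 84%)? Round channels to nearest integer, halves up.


H=0°, S=0.21, L=0.84
C = (1-|2L-1|)×S = (1-|0.68|)×0.21 = 0.0672
H' = H/60 = 0/60 ≈ 0.0000; X = C×(1-|H' mod 2 - 1|) = 0.0
m = L - C/2 = 0.84 - 0.0336 = 0.8064
Sector ⌊H'⌋ = 0 → (R',G',B') = (0.0672, 0.0, 0.0)
RGB = ((R'+m)×255, (G'+m)×255, (B'+m)×255) = (222.768, 205.632, 205.632)
Round half up → RGB(223, 206, 206)


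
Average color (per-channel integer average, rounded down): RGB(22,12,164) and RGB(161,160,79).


Midpoint: each channel = ⌊(C₁+C₂)/2⌋
R: ⌊(22+161)/2⌋ = 91
G: ⌊(12+160)/2⌋ = 86
B: ⌊(164+79)/2⌋ = 121
= RGB(91, 86, 121)


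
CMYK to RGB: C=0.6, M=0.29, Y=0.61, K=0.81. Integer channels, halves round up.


R = 255 × (1-C) × (1-K) = 255 × 0.40 × 0.19 = 19.38 → 19
G = 255 × (1-M) × (1-K) = 255 × 0.71 × 0.19 = 34.3995 → 34
B = 255 × (1-Y) × (1-K) = 255 × 0.39 × 0.19 = 18.8955 → 19
= RGB(19, 34, 19)


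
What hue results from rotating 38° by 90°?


New hue = (H + rotation) mod 360
New hue = (38 + 90) mod 360
= 128 mod 360
= 128°


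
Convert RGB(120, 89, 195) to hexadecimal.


R = 120 → 78 (hex)
G = 89 → 59 (hex)
B = 195 → C3 (hex)
Hex = #7859C3


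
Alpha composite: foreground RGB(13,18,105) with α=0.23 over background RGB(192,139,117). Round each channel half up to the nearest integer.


C = α×F + (1-α)×B, with 1-α = 0.77
R: 0.23×13 + 0.77×192 = 2.99 + 147.84 = 150.83 → 151
G: 0.23×18 + 0.77×139 = 4.14 + 107.03 = 111.17 → 111
B: 0.23×105 + 0.77×117 = 24.15 + 90.09 = 114.24 → 114
= RGB(151, 111, 114)


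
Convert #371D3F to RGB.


37 → 55 (R)
1D → 29 (G)
3F → 63 (B)
= RGB(55, 29, 63)


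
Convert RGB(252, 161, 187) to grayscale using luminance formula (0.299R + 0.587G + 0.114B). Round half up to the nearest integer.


Gray = 0.299×R + 0.587×G + 0.114×B
Gray = 0.299×252 + 0.587×161 + 0.114×187
Gray = 75.348 + 94.507 + 21.318
Gray = 191.173 → round half up → 191
Gray = 191


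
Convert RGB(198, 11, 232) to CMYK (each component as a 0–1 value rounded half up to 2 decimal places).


R'=198/255≈0.7765, G'=11/255≈0.0431, B'=232/255≈0.9098
K = 1 - max(R',G',B') = 1 - 232/255 = 23/255 = 0.09019… → 0.09
(1-R'-K)/(1-K) simplifies to (max-R)/max with max = 232:
C = (232-198)/232 = 34/232 = 0.14655… → 0.15
M = (232-11)/232 = 221/232 = 0.95258… → 0.95
Y = (232-232)/232 = 0/232 = 0 → 0.00
= CMYK(0.15, 0.95, 0.00, 0.09)


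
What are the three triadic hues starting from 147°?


Triadic: equally spaced at 120° intervals
H1 = 147°
H2 = (147 + 120) mod 360 = 267°
H3 = (147 + 240) mod 360 = 27°
Triadic = 147°, 267°, 27°


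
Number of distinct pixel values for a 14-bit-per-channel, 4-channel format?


Total bits = 14 bits/channel × 4 channels = 56 bits
Distinct pixel values = 2^56
= 72,057,594,037,927,936 pixel values


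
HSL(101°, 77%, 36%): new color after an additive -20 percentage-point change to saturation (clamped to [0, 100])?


Original S = 77%
Adjustment = -20 percentage points
New S = 77 + (-20) = 57
Clamp to [0, 100] → 57
= HSL(101°, 57%, 36%)


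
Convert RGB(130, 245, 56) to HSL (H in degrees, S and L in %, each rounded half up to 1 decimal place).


Normalize: R'=130/255≈0.5098, G'=245/255≈0.9608, B'=56/255≈0.2196
Max=245/255, Min=56/255, Δ=Max-Min=189/255
L = (Max+Min)/2 = (245+56)/510 = 301/510 = 0.59019… → L = 59.0%
L > 0.5 → S = Δ/(2-Max-Min) = 189/(510-245-56) = 189/209 = 0.90430… → S = 90.4%
(the 1/255 factors cancel in S and H, so raw channel differences can be used)
Max is G' → H = 60 × ((B-R)/Δ + 2) = 60 × ((56-130)/189 + 2)
  -74/189 + 2 = -0.3915… + 2 = 1.6084…
  H = 60 × 1.6084… = 96.507…° → H = 96.5°
= HSL(96.5°, 90.4%, 59.0%)


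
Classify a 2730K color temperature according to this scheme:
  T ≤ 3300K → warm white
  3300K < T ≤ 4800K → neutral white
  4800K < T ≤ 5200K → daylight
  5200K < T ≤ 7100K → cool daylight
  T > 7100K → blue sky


Temperature: 2730K
2730K ≤ 3300K → warm white
Classification: warm white


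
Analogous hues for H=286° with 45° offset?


Base hue: 286°
Left analog: (286 - 45) mod 360 = 241°
Right analog: (286 + 45) mod 360 = 331°
Analogous hues = 241° and 331°


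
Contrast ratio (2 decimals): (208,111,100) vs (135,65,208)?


Linearize each sRGB channel c=v/255: c/12.92 if c ≤ 0.04045 else ((c+0.055)/1.055)^2.4
L = 0.2126×R_lin + 0.7152×G_lin + 0.0722×B_lin
Color 1 (208,111,100):
  R=208: 208/255≈0.8157 > 0.04045 → ((0.8157+0.055)/1.055)^2.4 ≈ 0.63076
  G=111: 111/255≈0.4353 > 0.04045 → ((0.4353+0.055)/1.055)^2.4 ≈ 0.15896
  B=100: 100/255≈0.3922 > 0.04045 → ((0.3922+0.055)/1.055)^2.4 ≈ 0.12744
  L1 = 0.2126×0.63076 + 0.7152×0.15896 + 0.0722×0.12744 ≈ 0.25699
Color 2 (135,65,208):
  R=135: 135/255≈0.5294 > 0.04045 → ((0.5294+0.055)/1.055)^2.4 ≈ 0.24228
  G=65: 65/255≈0.2549 > 0.04045 → ((0.2549+0.055)/1.055)^2.4 ≈ 0.05286
  B=208: 208/255≈0.8157 > 0.04045 → ((0.8157+0.055)/1.055)^2.4 ≈ 0.63076
  L2 = 0.2126×0.24228 + 0.7152×0.05286 + 0.0722×0.63076 ≈ 0.13486
Lighter = 0.25699, Darker = 0.13486
Ratio = (L_lighter + 0.05) / (L_darker + 0.05)
Ratio = (0.25699 + 0.05) / (0.13486 + 0.05) = 0.30699 / 0.18486 ≈ 1.6607
Ratio ≈ 1.66:1


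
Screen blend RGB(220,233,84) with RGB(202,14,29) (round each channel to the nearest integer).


Screen: C = 255 - (255-A)×(255-B)/255, rounded to nearest integer
R: 255 - (255-220)×(255-202)/255 = 255 - 1855/255 ≈ 255 - 7.275 = 247.725 → 248
G: 255 - (255-233)×(255-14)/255 = 255 - 5302/255 ≈ 255 - 20.792 = 234.208 → 234
B: 255 - (255-84)×(255-29)/255 = 255 - 38646/255 ≈ 255 - 151.553 = 103.447 → 103
= RGB(248, 234, 103)


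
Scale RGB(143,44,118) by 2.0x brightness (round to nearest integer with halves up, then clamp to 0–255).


Multiply each channel by 2.0, round half up, clamp to [0, 255]
R: 143×2.0 = 286 → clamp → 255
G: 44×2.0 = 88
B: 118×2.0 = 236
= RGB(255, 88, 236)


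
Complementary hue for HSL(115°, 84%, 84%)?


Complement = opposite side of color wheel = hue + 180°
H' = (115 + 180) mod 360 = 295°
S and L unchanged.
= HSL(295°, 84%, 84%)


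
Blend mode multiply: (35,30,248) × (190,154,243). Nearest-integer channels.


Multiply: C = A×B/255, rounded to nearest integer
R: 35×190/255 = 6650/255 ≈ 26.078 → 26
G: 30×154/255 = 4620/255 ≈ 18.118 → 18
B: 248×243/255 = 60264/255 ≈ 236.329 → 236
= RGB(26, 18, 236)


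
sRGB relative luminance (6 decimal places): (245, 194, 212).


Linearize each channel (sRGB transfer function): c = v/255; c_lin = c/12.92 if c ≤ 0.04045, else ((c+0.055)/1.055)^2.4
  R: 245/255 ≈ 0.960784 > 0.04045 → ((0.960784+0.055)/1.055)^2.4 ≈ 0.913099
  G: 194/255 ≈ 0.760784 > 0.04045 → ((0.760784+0.055)/1.055)^2.4 ≈ 0.539479
  B: 212/255 ≈ 0.831373 > 0.04045 → ((0.831373+0.055)/1.055)^2.4 ≈ 0.658375
R_lin = 0.913099, G_lin = 0.539479, B_lin = 0.658375
L = 0.2126×R + 0.7152×G + 0.0722×B
L = 0.2126×0.913099 + 0.7152×0.539479 + 0.0722×0.658375
L ≈ 0.627495


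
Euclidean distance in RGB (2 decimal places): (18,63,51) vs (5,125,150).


d = √[(R₁-R₂)² + (G₁-G₂)² + (B₁-B₂)²]
d = √[(18-5)² + (63-125)² + (51-150)²]
d = √[169 + 3844 + 9801]
d = √13814
d ≈ 117.53


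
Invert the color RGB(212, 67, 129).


Invert: (255-R, 255-G, 255-B)
R: 255-212 = 43
G: 255-67 = 188
B: 255-129 = 126
= RGB(43, 188, 126)


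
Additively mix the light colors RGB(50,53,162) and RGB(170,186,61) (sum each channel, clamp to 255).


Additive: each channel = min(255, C₁+C₂)
R: 50+170 = 220 → 220
G: 53+186 = 239 → 239
B: 162+61 = 223 → 223
= RGB(220, 239, 223)


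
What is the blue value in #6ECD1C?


Color: #6ECD1C
R = 6E = 110
G = CD = 205
B = 1C = 28
Blue = 28


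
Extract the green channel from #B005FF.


Color: #B005FF
R = B0 = 176
G = 05 = 5
B = FF = 255
Green = 5


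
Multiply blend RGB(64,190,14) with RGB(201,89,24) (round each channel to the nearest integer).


Multiply: C = A×B/255, rounded to nearest integer
R: 64×201/255 = 12864/255 ≈ 50.447 → 50
G: 190×89/255 = 16910/255 ≈ 66.314 → 66
B: 14×24/255 = 336/255 ≈ 1.318 → 1
= RGB(50, 66, 1)


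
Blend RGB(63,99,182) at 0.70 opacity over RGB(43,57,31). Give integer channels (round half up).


C = α×F + (1-α)×B, with 1-α = 0.30
R: 0.70×63 + 0.30×43 = 44.10 + 12.90 = 57.00 → 57
G: 0.70×99 + 0.30×57 = 69.30 + 17.10 = 86.40 → 86
B: 0.70×182 + 0.30×31 = 127.40 + 9.30 = 136.70 → 137
= RGB(57, 86, 137)


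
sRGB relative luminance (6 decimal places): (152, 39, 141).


Linearize each channel (sRGB transfer function): c = v/255; c_lin = c/12.92 if c ≤ 0.04045, else ((c+0.055)/1.055)^2.4
  R: 152/255 ≈ 0.596078 > 0.04045 → ((0.596078+0.055)/1.055)^2.4 ≈ 0.313989
  G: 39/255 ≈ 0.152941 > 0.04045 → ((0.152941+0.055)/1.055)^2.4 ≈ 0.020289
  B: 141/255 ≈ 0.552941 > 0.04045 → ((0.552941+0.055)/1.055)^2.4 ≈ 0.266356
R_lin = 0.313989, G_lin = 0.020289, B_lin = 0.266356
L = 0.2126×R + 0.7152×G + 0.0722×B
L = 0.2126×0.313989 + 0.7152×0.020289 + 0.0722×0.266356
L ≈ 0.100495


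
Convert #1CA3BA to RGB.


1C → 28 (R)
A3 → 163 (G)
BA → 186 (B)
= RGB(28, 163, 186)


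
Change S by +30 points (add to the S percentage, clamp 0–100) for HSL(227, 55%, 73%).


Original S = 55%
Adjustment = +30 percentage points
New S = 55 + (30) = 85
Clamp to [0, 100] → 85
= HSL(227°, 85%, 73%)


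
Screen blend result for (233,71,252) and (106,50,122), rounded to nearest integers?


Screen: C = 255 - (255-A)×(255-B)/255, rounded to nearest integer
R: 255 - (255-233)×(255-106)/255 = 255 - 3278/255 ≈ 255 - 12.855 = 242.145 → 242
G: 255 - (255-71)×(255-50)/255 = 255 - 37720/255 ≈ 255 - 147.922 = 107.078 → 107
B: 255 - (255-252)×(255-122)/255 = 255 - 399/255 ≈ 255 - 1.565 = 253.435 → 253
= RGB(242, 107, 253)


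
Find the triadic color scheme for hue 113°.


Triadic: equally spaced at 120° intervals
H1 = 113°
H2 = (113 + 120) mod 360 = 233°
H3 = (113 + 240) mod 360 = 353°
Triadic = 113°, 233°, 353°


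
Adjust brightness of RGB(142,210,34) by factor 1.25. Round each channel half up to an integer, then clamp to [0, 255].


Multiply each channel by 1.25, round half up, clamp to [0, 255]
R: 142×1.25 = 177.5 → round → 178
G: 210×1.25 = 262.5 → round → 263 → clamp → 255
B: 34×1.25 = 42.5 → round → 43
= RGB(178, 255, 43)


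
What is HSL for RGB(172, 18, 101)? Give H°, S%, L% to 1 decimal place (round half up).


Normalize: R'=172/255≈0.6745, G'=18/255≈0.0706, B'=101/255≈0.3961
Max=172/255, Min=18/255, Δ=Max-Min=154/255
L = (Max+Min)/2 = (172+18)/510 = 190/510 = 0.37254… → L = 37.3%
L ≤ 0.5 → S = Δ/(Max+Min) = 154/(172+18) = 154/190 = 0.81052… → S = 81.1%
(the 1/255 factors cancel in S and H, so raw channel differences can be used)
Max is R' → H = 60 × (((G-B)/Δ) mod 6) = 60 × (((18-101)/154) mod 6)
  (-83)/154 = -0.5389…; negative, so add 6 → 5.4610…
  H = 60 × 5.4610… = 327.662…° → H = 327.7°
= HSL(327.7°, 81.1%, 37.3%)


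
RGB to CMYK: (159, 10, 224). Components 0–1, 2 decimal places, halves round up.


R'=159/255≈0.6235, G'=10/255≈0.0392, B'=224/255≈0.8784
K = 1 - max(R',G',B') = 1 - 224/255 = 31/255 = 0.12156… → 0.12
(1-R'-K)/(1-K) simplifies to (max-R)/max with max = 224:
C = (224-159)/224 = 65/224 = 0.29017… → 0.29
M = (224-10)/224 = 214/224 = 0.95535… → 0.96
Y = (224-224)/224 = 0/224 = 0 → 0.00
= CMYK(0.29, 0.96, 0.00, 0.12)


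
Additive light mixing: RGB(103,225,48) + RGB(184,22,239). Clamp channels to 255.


Additive: each channel = min(255, C₁+C₂)
R: 103+184 = 287 → 255
G: 225+22 = 247 → 247
B: 48+239 = 287 → 255
= RGB(255, 247, 255)
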